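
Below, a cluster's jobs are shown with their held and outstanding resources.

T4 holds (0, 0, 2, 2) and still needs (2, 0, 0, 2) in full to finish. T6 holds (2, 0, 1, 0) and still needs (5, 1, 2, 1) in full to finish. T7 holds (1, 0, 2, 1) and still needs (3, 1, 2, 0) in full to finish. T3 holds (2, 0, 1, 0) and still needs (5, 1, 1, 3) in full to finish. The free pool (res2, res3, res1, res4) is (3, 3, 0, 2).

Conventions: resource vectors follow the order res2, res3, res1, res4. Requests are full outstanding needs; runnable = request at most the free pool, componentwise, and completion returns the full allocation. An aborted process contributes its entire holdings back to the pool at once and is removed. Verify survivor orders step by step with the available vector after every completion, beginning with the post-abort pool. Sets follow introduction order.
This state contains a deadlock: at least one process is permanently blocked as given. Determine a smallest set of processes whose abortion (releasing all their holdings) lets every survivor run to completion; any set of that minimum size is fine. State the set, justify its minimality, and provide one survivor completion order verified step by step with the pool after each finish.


Minimum abort set: T3.
Key observation: T6 was stuck for good until T3 gave back (2, 0, 1, 0); in the order shown it finishes at step 2.
No smaller set exists: with zero aborts the deadlock remains.
Survivors finish in the order: T4, T6, T7. Walking it through (pool after the aborts first):
  pool = (5, 3, 1, 2)
  T4 needs (2, 0, 0, 2) <= (5, 3, 1, 2) -> finishes; pool += (0, 0, 2, 2) = (5, 3, 3, 4)
  T6 needs (5, 1, 2, 1) <= (5, 3, 3, 4) -> finishes; pool += (2, 0, 1, 0) = (7, 3, 4, 4)
  T7 needs (3, 1, 2, 0) <= (7, 3, 4, 4) -> finishes; pool += (1, 0, 2, 1) = (8, 3, 6, 5)


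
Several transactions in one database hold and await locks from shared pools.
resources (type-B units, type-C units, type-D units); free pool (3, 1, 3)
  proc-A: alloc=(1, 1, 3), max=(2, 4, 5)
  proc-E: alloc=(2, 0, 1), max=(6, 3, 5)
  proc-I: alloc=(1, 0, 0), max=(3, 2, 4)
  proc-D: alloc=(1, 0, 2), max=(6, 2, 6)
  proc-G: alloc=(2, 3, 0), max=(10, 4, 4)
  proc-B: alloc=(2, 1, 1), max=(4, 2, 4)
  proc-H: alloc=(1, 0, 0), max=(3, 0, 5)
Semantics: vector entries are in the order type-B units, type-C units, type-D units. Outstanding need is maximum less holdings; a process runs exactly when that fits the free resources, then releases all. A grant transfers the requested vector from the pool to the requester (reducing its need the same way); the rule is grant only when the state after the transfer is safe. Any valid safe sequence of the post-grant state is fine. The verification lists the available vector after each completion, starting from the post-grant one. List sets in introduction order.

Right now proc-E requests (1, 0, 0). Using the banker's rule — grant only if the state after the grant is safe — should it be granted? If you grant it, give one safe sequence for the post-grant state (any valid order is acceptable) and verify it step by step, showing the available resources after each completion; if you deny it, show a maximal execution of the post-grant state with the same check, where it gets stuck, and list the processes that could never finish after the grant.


DENY. Granting would leave the state unsafe.
Key observation: after proc-B, proc-I, proc-D, proc-H the pool peaks at (7, 2, 6), and each blocked process is short somewhere: proc-A on type-C units; proc-E on type-C units; proc-G on type-B units.
Pretend the grant happened; the run proc-B, proc-I, proc-D, proc-H goes as far as possible. Step-by-step check:
  pool = (2, 1, 3)
  run proc-B (needs (2, 1, 3), free (2, 1, 3)); after release of (2, 1, 1) the pool is (4, 2, 4)
  run proc-I (needs (2, 2, 4), free (4, 2, 4)); after release of (1, 0, 0) the pool is (5, 2, 4)
  run proc-D (needs (5, 2, 4), free (5, 2, 4)); after release of (1, 0, 2) the pool is (6, 2, 6)
  run proc-H (needs (2, 0, 5), free (6, 2, 6)); after release of (1, 0, 0) the pool is (7, 2, 6)
  proc-A cannot run: need (1, 3, 2) vs free (7, 2, 6) (insufficient type-C units)
  proc-E cannot run: need (3, 3, 4) vs free (7, 2, 6) (insufficient type-C units)
  proc-G cannot run: need (8, 1, 4) vs free (7, 2, 6) (insufficient type-B units)
Had the request been granted, proc-A, proc-E and proc-G could never finish.


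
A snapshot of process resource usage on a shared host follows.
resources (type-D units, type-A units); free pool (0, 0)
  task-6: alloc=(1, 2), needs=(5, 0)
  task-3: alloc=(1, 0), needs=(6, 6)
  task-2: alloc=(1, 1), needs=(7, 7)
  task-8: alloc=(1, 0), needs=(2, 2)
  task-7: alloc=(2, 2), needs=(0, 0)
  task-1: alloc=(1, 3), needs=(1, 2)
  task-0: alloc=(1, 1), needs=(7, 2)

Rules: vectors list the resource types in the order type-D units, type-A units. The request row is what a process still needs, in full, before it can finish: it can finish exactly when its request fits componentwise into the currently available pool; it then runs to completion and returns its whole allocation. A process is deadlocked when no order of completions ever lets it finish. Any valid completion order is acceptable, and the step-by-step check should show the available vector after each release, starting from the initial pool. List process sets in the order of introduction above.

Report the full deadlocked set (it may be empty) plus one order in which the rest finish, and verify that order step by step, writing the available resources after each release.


Deadlocked: task-6, task-3, task-2 and task-0.
Key observation: once task-7, task-8, task-1 finish, the pool peaks at (4, 5) — and every remaining process still needs more type-D units than that.
The rest can finish in the order task-7, task-8, task-1. Verifying each step:
  pool = (0, 0)
  task-7: need (0, 0) fits (0, 0); releases (2, 2), pool now (2, 2)
  task-8: need (2, 2) fits (2, 2); releases (1, 0), pool now (3, 2)
  task-1: need (1, 2) fits (3, 2); releases (1, 3), pool now (4, 5)
None of the blocked processes ever fits:
  blocked: task-6 wants (5, 0), pool (4, 5) — not enough type-D units
  blocked: task-3 wants (6, 6), pool (4, 5) — not enough type-D units and type-A units
  blocked: task-2 wants (7, 7), pool (4, 5) — not enough type-D units and type-A units
  blocked: task-0 wants (7, 2), pool (4, 5) — not enough type-D units


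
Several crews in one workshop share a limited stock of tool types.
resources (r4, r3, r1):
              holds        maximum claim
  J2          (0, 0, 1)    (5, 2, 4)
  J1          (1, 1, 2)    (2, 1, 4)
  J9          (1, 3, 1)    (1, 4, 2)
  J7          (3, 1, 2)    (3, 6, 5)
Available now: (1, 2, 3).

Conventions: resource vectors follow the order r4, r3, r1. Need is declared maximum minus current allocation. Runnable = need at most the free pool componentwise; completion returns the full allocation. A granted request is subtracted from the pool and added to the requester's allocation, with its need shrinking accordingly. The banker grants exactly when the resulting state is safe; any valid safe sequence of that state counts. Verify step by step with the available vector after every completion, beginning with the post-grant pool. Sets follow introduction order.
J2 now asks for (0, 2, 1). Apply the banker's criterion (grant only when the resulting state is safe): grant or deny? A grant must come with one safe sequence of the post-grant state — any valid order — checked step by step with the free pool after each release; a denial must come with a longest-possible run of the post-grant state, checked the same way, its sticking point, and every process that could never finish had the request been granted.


DENY: after the grant no complete ordering would exist.
Key observation: after J1, J9 the pool peaks at (3, 4, 5), and each blocked process is short somewhere: J2 on r4; J7 on r3.
After a pretend grant, a maximal execution: J1, J9 — then nothing else fits. Check, step by step:
  pool = (1, 0, 2)
  J1: need (1, 0, 2) fits (1, 0, 2); releases (1, 1, 2), pool now (2, 1, 4)
  J9: need (0, 1, 1) fits (2, 1, 4); releases (1, 3, 1), pool now (3, 4, 5)
  blocked: J2 wants (5, 0, 2), pool (3, 4, 5) — not enough r4
  blocked: J7 wants (0, 5, 3), pool (3, 4, 5) — not enough r3
Processes that could never finish after the grant: J2 and J7.


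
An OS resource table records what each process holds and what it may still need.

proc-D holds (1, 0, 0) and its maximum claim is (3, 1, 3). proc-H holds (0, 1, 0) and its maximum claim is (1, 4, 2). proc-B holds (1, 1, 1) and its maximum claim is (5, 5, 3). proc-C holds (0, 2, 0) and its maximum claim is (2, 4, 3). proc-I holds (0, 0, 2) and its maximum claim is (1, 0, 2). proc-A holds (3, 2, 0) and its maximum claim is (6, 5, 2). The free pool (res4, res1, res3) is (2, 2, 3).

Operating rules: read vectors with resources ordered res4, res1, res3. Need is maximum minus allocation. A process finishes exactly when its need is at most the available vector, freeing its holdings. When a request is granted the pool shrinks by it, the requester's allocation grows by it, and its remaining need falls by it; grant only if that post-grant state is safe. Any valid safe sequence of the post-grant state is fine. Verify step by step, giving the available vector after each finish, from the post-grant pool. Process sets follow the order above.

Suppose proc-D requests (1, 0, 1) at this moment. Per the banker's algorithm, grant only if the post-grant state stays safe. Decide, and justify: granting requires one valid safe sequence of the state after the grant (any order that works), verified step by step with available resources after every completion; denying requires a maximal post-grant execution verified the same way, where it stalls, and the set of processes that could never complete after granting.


GRANT: granting preserves safety; a valid post-grant sequence is proc-D, proc-C, proc-A, proc-B, proc-H, proc-I.
Key observation: (1, 2, 2) free after granting still covers proc-D first, and each release covers the next.
Step-by-step check of the post-grant state:
  pool = (1, 2, 2)
  proc-D: need (1, 1, 2) fits (1, 2, 2); releases (2, 0, 1), pool now (3, 2, 3)
  proc-C: need (2, 2, 3) fits (3, 2, 3); releases (0, 2, 0), pool now (3, 4, 3)
  proc-A: need (3, 3, 2) fits (3, 4, 3); releases (3, 2, 0), pool now (6, 6, 3)
  proc-B: need (4, 4, 2) fits (6, 6, 3); releases (1, 1, 1), pool now (7, 7, 4)
  proc-H: need (1, 3, 2) fits (7, 7, 4); releases (0, 1, 0), pool now (7, 8, 4)
  proc-I: need (1, 0, 0) fits (7, 8, 4); releases (0, 0, 2), pool now (7, 8, 6)


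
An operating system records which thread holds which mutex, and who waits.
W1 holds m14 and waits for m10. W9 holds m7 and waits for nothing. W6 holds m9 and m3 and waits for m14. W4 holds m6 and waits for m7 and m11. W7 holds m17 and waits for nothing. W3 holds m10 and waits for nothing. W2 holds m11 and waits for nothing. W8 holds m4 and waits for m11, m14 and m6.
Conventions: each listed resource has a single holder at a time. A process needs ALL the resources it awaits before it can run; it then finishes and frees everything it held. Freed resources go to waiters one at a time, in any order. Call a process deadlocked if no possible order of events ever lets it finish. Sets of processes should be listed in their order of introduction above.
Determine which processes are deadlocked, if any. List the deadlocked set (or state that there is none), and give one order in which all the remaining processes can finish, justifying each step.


Nothing here is deadlocked.
Key observation: all waits point, directly or indirectly, at processes that can finish, so nothing is permanently blocked.
One completion order for the rest: W9, W3, W1, W2, W6, W4, W8, W7.
Check, step by step:
  run W9 (it waits on nothing); releases m7
  run W3 (it waits on nothing); releases m10
  run W1 (all its waits — m10 — are resolved); releases m14
  run W2 (it waits on nothing); releases m11
  run W6 (all its waits — m14 — are resolved); releases m9 and m3
  run W4 (all its waits — m7 and m11 — are resolved); releases m6
  run W8 (all its waits — m11, m14 and m6 — are resolved); releases m4
  run W7 (it waits on nothing); releases m17


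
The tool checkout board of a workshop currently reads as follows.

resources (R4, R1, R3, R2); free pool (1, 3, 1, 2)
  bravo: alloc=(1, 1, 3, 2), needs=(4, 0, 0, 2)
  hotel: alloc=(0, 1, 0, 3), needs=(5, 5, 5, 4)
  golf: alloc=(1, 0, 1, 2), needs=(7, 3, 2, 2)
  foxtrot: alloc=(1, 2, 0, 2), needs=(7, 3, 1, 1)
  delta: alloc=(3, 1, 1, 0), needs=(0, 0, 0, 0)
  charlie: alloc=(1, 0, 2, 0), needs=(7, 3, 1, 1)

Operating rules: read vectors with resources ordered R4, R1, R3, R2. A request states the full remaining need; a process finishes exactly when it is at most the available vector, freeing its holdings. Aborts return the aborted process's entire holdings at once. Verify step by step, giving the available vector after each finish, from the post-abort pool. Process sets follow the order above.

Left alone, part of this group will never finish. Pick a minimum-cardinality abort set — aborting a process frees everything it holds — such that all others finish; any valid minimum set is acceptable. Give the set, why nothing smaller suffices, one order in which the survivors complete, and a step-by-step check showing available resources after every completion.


Abort golf and foxtrot.
Key observation: aborting golf and foxtrot returns (2, 2, 1, 4), and charlie — hopeless before — runs at step 3 with the returned capacity in the pool.
Why nothing smaller works — every single abort fails: bravo alone leaves golf blocked (short on R4); hotel alone leaves golf blocked (short on R4); golf alone leaves foxtrot blocked (short on R4); foxtrot alone leaves golf blocked (short on R4); delta alone leaves golf blocked (short on R4); charlie alone leaves golf blocked (short on R4).
Survivors finish in the order: delta, bravo, charlie, hotel. Step-by-step check (pool after the aborts first):
  pool = (3, 5, 2, 6)
  delta needs (0, 0, 0, 0) <= (3, 5, 2, 6) -> finishes; pool += (3, 1, 1, 0) = (6, 6, 3, 6)
  bravo needs (4, 0, 0, 2) <= (6, 6, 3, 6) -> finishes; pool += (1, 1, 3, 2) = (7, 7, 6, 8)
  charlie needs (7, 3, 1, 1) <= (7, 7, 6, 8) -> finishes; pool += (1, 0, 2, 0) = (8, 7, 8, 8)
  hotel needs (5, 5, 5, 4) <= (8, 7, 8, 8) -> finishes; pool += (0, 1, 0, 3) = (8, 8, 8, 11)


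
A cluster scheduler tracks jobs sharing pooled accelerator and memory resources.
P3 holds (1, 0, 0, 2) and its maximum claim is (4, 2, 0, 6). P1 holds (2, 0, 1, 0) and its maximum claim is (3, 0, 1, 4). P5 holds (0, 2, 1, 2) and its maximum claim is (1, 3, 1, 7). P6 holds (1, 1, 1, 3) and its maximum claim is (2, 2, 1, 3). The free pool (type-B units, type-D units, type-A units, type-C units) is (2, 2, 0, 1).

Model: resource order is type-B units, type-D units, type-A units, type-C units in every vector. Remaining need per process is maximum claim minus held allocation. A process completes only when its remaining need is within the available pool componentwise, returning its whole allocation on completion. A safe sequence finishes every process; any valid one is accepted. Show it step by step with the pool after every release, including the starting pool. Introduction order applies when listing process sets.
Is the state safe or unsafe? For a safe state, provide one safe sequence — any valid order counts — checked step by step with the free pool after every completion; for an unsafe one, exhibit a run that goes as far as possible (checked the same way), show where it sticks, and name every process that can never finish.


SAFE. One safe sequence: P6, P1, P3, P5.
Key observation: reading the order forward, P1 is the first process whose need (1, 0, 0, 4) meets the free pool (3, 3, 1, 4) exactly on a resource it requests.
Walking it through:
  pool = (2, 2, 0, 1)
  P6 needs (1, 1, 0, 0) <= (2, 2, 0, 1) -> finishes; pool += (1, 1, 1, 3) = (3, 3, 1, 4)
  P1 needs (1, 0, 0, 4) <= (3, 3, 1, 4) -> finishes; pool += (2, 0, 1, 0) = (5, 3, 2, 4)
  P3 needs (3, 2, 0, 4) <= (5, 3, 2, 4) -> finishes; pool += (1, 0, 0, 2) = (6, 3, 2, 6)
  P5 needs (1, 1, 0, 5) <= (6, 3, 2, 6) -> finishes; pool += (0, 2, 1, 2) = (6, 5, 3, 8)


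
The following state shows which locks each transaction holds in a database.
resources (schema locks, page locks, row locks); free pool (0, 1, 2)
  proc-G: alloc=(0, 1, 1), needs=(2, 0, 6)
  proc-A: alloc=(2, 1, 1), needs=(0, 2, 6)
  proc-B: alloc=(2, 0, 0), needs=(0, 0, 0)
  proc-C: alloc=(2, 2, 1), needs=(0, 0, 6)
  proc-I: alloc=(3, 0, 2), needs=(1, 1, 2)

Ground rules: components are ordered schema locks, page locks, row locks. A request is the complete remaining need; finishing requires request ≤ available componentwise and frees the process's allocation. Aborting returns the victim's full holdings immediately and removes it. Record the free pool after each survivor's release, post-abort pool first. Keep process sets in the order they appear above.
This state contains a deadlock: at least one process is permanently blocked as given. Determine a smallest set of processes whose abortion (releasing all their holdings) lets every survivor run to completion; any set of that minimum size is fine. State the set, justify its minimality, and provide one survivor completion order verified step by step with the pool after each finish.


The answer: abort proc-G and proc-C.
Key observation: proc-A had no path to completion before; after the abort of proc-G and proc-C ((2, 3, 2) returned), step 2 is where it fits.
Why nothing smaller works — every single abort fails: proc-G alone leaves proc-A blocked (short on row locks); proc-A alone leaves proc-G blocked (short on row locks); proc-B alone leaves proc-G blocked (short on row locks); proc-C alone leaves proc-G blocked (short on row locks); proc-I alone leaves proc-G blocked (short on row locks).
One survivor order: proc-I, proc-A, proc-B. Step-by-step check (post-abort pool first):
  pool = (2, 4, 4)
  proc-I: need (1, 1, 2) fits (2, 4, 4); releases (3, 0, 2), pool now (5, 4, 6)
  proc-A: need (0, 2, 6) fits (5, 4, 6); releases (2, 1, 1), pool now (7, 5, 7)
  proc-B: need (0, 0, 0) fits (7, 5, 7); releases (2, 0, 0), pool now (9, 5, 7)


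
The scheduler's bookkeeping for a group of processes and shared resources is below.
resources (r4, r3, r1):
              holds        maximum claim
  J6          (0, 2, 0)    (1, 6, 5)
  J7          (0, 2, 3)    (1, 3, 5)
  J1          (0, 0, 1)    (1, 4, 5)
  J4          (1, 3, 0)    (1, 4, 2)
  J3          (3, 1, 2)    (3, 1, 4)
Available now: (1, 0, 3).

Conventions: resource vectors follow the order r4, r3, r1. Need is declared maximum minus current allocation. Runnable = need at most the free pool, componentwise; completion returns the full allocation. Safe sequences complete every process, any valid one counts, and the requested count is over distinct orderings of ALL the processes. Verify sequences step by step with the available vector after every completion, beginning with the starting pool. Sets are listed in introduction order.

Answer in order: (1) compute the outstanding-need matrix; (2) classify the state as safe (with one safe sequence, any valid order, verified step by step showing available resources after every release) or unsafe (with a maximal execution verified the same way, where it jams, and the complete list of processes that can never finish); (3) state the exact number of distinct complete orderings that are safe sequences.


(1) Need matrix, components ordered r4, r3, r1:
  J6: (1, 4, 5)
  J7: (1, 1, 2)
  J1: (1, 4, 4)
  J4: (0, 1, 2)
  J3: (0, 0, 2)
(2) SAFE, for example via the order J3, J4, J6, J1, J7.
Key observation: at J4 the run first touches a limit — (0, 1, 2) against (4, 1, 5), exact on a resource it actually requests.
Step-by-step check:
  pool = (1, 0, 3)
  J3: need (0, 0, 2) fits (1, 0, 3); releases (3, 1, 2), pool now (4, 1, 5)
  J4: need (0, 1, 2) fits (4, 1, 5); releases (1, 3, 0), pool now (5, 4, 5)
  J6: need (1, 4, 5) fits (5, 4, 5); releases (0, 2, 0), pool now (5, 6, 5)
  J1: need (1, 4, 4) fits (5, 6, 5); releases (0, 0, 1), pool now (5, 6, 6)
  J7: need (1, 1, 2) fits (5, 6, 6); releases (0, 2, 3), pool now (5, 8, 9)
(3) Exactly 8 of the possible complete orderings are safe sequences.


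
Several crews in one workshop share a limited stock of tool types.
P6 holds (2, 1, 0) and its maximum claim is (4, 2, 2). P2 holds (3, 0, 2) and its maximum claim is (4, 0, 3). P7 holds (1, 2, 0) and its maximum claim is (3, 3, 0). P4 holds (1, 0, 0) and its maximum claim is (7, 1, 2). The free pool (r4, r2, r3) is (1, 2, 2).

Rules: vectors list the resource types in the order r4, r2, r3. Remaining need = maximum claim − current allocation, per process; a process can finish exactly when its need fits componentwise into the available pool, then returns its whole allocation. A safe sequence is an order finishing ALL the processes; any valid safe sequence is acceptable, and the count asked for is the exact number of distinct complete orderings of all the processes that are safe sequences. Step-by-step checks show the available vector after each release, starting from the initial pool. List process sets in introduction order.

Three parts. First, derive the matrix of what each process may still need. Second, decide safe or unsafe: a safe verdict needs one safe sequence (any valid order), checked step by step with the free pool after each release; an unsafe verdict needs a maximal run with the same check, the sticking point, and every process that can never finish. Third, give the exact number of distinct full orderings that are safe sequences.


(1) Need matrix, components ordered r4, r2, r3:
  P6: (2, 1, 2)
  P2: (1, 0, 1)
  P7: (2, 1, 0)
  P4: (6, 1, 2)
(2) SAFE. One safe sequence: P2, P6, P7, P4.
Key observation: reading the order forward, P2 is the first process whose need (1, 0, 1) meets the free pool (1, 2, 2) exactly on a resource it requests.
Verifying each step:
  pool = (1, 2, 2)
  P2: need (1, 0, 1) fits (1, 2, 2); releases (3, 0, 2), pool now (4, 2, 4)
  P6: need (2, 1, 2) fits (4, 2, 4); releases (2, 1, 0), pool now (6, 3, 4)
  P7: need (2, 1, 0) fits (6, 3, 4); releases (1, 2, 0), pool now (7, 5, 4)
  P4: need (6, 1, 2) fits (7, 5, 4); releases (1, 0, 0), pool now (8, 5, 4)
(3) The exact count: 3 of the possible complete orderings are safe sequences.


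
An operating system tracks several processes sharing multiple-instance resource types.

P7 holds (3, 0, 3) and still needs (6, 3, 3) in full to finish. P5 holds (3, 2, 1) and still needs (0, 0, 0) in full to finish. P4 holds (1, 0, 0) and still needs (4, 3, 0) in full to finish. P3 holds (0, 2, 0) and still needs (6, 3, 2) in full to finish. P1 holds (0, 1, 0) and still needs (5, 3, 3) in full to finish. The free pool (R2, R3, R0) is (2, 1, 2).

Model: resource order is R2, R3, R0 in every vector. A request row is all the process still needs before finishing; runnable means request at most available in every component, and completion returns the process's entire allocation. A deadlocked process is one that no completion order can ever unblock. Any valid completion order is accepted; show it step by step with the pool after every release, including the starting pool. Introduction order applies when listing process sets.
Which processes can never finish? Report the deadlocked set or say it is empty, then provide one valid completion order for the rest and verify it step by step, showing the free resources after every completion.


The deadlocked set is empty.
Key observation: no deadlock: P5 fits now, and the freed resources carry the rest through.
The rest can finish in the order P5, P4, P1, P3, P7. Verifying each step:
  pool = (2, 1, 2)
  run P5 (needs (0, 0, 0), free (2, 1, 2)); after release of (3, 2, 1) the pool is (5, 3, 3)
  run P4 (needs (4, 3, 0), free (5, 3, 3)); after release of (1, 0, 0) the pool is (6, 3, 3)
  run P1 (needs (5, 3, 3), free (6, 3, 3)); after release of (0, 1, 0) the pool is (6, 4, 3)
  run P3 (needs (6, 3, 2), free (6, 4, 3)); after release of (0, 2, 0) the pool is (6, 6, 3)
  run P7 (needs (6, 3, 3), free (6, 6, 3)); after release of (3, 0, 3) the pool is (9, 6, 6)


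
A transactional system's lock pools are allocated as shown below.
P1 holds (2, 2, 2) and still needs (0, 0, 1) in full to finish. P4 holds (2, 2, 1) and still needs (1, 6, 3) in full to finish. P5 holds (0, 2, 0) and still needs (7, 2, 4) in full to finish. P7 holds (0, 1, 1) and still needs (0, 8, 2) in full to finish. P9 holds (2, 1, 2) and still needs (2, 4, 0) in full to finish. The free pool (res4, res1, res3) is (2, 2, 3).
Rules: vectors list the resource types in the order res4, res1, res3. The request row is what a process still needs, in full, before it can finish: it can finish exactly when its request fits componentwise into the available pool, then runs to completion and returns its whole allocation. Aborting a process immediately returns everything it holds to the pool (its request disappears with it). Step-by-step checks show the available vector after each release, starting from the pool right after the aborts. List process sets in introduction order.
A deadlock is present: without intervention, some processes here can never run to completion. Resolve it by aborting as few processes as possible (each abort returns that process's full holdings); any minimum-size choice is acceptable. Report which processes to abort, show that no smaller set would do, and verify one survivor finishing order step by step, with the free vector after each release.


Abort P5.
Key observation: no ordering could ever have run P4 before the abort of P5; with (0, 2, 0) back in the pool it fits at step 2.
Minimality: the empty abort set fails — the state is deadlocked as it stands.
The survivors complete as P1, P4, P9, P7. Walking it through (starting from the post-abort pool):
  pool = (2, 4, 3)
  P1 needs (0, 0, 1) <= (2, 4, 3) -> finishes; pool += (2, 2, 2) = (4, 6, 5)
  P4 needs (1, 6, 3) <= (4, 6, 5) -> finishes; pool += (2, 2, 1) = (6, 8, 6)
  P9 needs (2, 4, 0) <= (6, 8, 6) -> finishes; pool += (2, 1, 2) = (8, 9, 8)
  P7 needs (0, 8, 2) <= (8, 9, 8) -> finishes; pool += (0, 1, 1) = (8, 10, 9)


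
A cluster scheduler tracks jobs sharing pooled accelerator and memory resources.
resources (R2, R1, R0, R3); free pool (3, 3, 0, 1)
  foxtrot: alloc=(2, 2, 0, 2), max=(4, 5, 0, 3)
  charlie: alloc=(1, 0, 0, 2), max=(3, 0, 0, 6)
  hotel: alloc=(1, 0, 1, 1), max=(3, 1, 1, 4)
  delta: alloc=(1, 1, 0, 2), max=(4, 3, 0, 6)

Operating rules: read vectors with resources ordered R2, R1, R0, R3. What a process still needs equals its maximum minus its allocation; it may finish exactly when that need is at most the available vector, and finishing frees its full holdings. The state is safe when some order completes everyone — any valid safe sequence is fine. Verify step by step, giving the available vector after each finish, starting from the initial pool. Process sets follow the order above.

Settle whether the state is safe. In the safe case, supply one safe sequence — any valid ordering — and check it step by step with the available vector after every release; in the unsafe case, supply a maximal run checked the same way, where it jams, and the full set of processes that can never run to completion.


SAFE. One safe sequence: foxtrot, hotel, charlie, delta.
Key observation: reading the order forward, foxtrot is the first process whose need (2, 3, 0, 1) meets the free pool (3, 3, 0, 1) exactly on a resource it requests.
Walking it through:
  pool = (3, 3, 0, 1)
  foxtrot: need (2, 3, 0, 1) fits (3, 3, 0, 1); releases (2, 2, 0, 2), pool now (5, 5, 0, 3)
  hotel: need (2, 1, 0, 3) fits (5, 5, 0, 3); releases (1, 0, 1, 1), pool now (6, 5, 1, 4)
  charlie: need (2, 0, 0, 4) fits (6, 5, 1, 4); releases (1, 0, 0, 2), pool now (7, 5, 1, 6)
  delta: need (3, 2, 0, 4) fits (7, 5, 1, 6); releases (1, 1, 0, 2), pool now (8, 6, 1, 8)


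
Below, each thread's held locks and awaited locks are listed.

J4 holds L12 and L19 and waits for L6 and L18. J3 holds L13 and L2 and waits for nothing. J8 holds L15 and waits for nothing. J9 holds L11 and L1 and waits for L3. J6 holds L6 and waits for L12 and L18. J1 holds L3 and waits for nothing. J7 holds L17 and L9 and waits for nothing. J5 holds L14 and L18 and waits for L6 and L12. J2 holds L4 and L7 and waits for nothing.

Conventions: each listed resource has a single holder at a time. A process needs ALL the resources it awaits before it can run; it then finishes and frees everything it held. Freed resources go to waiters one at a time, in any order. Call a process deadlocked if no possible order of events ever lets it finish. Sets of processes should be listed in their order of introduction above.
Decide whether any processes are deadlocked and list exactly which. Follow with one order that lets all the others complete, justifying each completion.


The deadlocked set is J4, J6 and J5.
Key observation: the loop J4 -> J6 -> J4 blocks itself forever; J5 is caught in further circular waits.
One completion order for the rest: J1, J8, J7, J9, J2, J3.
Verifying each step:
  run J1 (it waits on nothing); releases L3
  run J8 (it waits on nothing); releases L15
  run J7 (it waits on nothing); releases L17 and L9
  run J9 (all its waits — L3 — are resolved); releases L11 and L1
  run J2 (it waits on nothing); releases L4 and L7
  run J3 (it waits on nothing); releases L13 and L2


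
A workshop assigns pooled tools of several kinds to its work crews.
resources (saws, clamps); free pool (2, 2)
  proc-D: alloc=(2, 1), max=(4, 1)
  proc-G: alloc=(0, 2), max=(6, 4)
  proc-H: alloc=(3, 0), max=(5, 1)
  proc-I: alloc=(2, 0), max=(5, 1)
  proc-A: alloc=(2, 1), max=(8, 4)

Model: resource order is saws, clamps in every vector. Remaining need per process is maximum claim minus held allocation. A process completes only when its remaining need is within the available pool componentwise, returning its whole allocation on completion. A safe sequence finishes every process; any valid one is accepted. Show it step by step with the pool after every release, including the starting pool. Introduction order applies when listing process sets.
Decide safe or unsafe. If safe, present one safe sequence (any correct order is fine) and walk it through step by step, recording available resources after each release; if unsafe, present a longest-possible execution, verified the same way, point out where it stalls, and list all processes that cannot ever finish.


The state is SAFE; one workable sequence: proc-D, proc-I, proc-G, proc-H, proc-A.
Key observation: the first exact fit in this order is proc-D — it needs (2, 0) with (2, 2) free, meeting a requested resource to the last unit.
Walking it through:
  pool = (2, 2)
  proc-D: need (2, 0) fits (2, 2); releases (2, 1), pool now (4, 3)
  proc-I: need (3, 1) fits (4, 3); releases (2, 0), pool now (6, 3)
  proc-G: need (6, 2) fits (6, 3); releases (0, 2), pool now (6, 5)
  proc-H: need (2, 1) fits (6, 5); releases (3, 0), pool now (9, 5)
  proc-A: need (6, 3) fits (9, 5); releases (2, 1), pool now (11, 6)


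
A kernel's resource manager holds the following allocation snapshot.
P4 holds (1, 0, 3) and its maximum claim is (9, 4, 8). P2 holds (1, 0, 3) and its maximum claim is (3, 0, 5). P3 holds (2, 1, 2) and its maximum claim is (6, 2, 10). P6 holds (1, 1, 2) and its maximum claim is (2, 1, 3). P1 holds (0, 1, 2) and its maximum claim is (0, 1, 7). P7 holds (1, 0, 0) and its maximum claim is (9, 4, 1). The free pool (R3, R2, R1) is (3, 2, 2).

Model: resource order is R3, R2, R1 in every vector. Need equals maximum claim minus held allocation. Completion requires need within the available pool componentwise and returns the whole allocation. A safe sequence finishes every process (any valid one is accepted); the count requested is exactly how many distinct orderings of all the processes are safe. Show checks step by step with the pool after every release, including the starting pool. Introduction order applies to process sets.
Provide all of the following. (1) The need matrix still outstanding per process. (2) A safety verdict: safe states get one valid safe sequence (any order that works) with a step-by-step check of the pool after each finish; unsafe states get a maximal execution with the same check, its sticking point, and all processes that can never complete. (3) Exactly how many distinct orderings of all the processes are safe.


(1) Outstanding need per process (order R3, R2, R1):
  P4: (8, 4, 5)
  P2: (2, 0, 2)
  P3: (4, 1, 8)
  P6: (1, 0, 1)
  P1: (0, 0, 5)
  P7: (8, 4, 1)
(2) UNSAFE.
Key observation: the wall is R3: completing P2, P6, P1, P3 brings the pool only to (7, 5, 11), and all the rest need more.
Going as far as possible: P2, P6, P1, P3; after that, nothing fits. Verifying each step:
  pool = (3, 2, 2)
  P2 needs (2, 0, 2) <= (3, 2, 2) -> finishes; pool += (1, 0, 3) = (4, 2, 5)
  P6 needs (1, 0, 1) <= (4, 2, 5) -> finishes; pool += (1, 1, 2) = (5, 3, 7)
  P1 needs (0, 0, 5) <= (5, 3, 7) -> finishes; pool += (0, 1, 2) = (5, 4, 9)
  P3 needs (4, 1, 8) <= (5, 4, 9) -> finishes; pool += (2, 1, 2) = (7, 5, 11)
  P4 cannot run: need (8, 4, 5) vs free (7, 5, 11) (insufficient R3)
  P7 cannot run: need (8, 4, 1) vs free (7, 5, 11) (insufficient R3)
Never able to finish: P4 and P7.
(3) Precisely 0 of the possible complete orderings are safe sequences.


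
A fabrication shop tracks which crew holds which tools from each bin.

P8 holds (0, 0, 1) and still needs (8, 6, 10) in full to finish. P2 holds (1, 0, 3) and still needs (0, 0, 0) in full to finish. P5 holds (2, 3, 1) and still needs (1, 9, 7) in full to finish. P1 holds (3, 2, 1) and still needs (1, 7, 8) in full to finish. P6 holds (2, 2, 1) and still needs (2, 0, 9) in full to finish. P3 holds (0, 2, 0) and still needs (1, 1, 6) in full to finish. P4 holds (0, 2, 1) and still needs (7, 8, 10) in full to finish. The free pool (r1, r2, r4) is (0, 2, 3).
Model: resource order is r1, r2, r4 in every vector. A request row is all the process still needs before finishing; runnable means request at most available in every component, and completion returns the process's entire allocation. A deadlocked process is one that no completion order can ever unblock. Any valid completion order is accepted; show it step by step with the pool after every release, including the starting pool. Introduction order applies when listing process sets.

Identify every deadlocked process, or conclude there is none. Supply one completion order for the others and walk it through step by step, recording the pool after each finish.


Deadlocked: P8, P5, P1, P6 and P4.
Key observation: r4 is the bottleneck — with P2, P3 done the pool holds (1, 4, 6), short of every remaining need.
A valid finishing order for the others: P2, P3. Verifying each step:
  pool = (0, 2, 3)
  P2: need (0, 0, 0) fits (0, 2, 3); releases (1, 0, 3), pool now (1, 2, 6)
  P3: need (1, 1, 6) fits (1, 2, 6); releases (0, 2, 0), pool now (1, 4, 6)
The stuck group stays short no matter what:
  P8 still needs (8, 6, 10) but only (1, 4, 6) is free — short on r1, r2 and r4
  P5 still needs (1, 9, 7) but only (1, 4, 6) is free — short on r2 and r4
  P1 still needs (1, 7, 8) but only (1, 4, 6) is free — short on r2 and r4
  P6 still needs (2, 0, 9) but only (1, 4, 6) is free — short on r1 and r4
  P4 still needs (7, 8, 10) but only (1, 4, 6) is free — short on r1, r2 and r4


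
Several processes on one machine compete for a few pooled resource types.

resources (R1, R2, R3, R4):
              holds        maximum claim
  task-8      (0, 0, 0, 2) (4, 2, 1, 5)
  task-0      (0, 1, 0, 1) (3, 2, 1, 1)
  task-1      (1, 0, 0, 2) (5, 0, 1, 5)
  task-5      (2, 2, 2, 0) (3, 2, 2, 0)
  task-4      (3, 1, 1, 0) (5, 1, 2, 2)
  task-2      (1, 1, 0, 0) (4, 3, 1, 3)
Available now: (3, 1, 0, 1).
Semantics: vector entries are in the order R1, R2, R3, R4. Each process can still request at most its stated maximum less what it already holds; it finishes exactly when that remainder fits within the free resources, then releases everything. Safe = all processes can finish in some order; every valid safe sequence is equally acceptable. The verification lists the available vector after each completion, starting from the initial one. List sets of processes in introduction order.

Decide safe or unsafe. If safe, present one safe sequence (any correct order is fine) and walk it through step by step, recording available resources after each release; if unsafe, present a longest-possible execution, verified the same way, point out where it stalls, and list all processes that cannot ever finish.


The state is UNSAFE.
Key observation: the wall is R4: completing task-5, task-0, task-4 brings the pool only to (8, 5, 3, 2), and all the rest need more.
A maximal execution: task-5, task-0, task-4 — then nothing else fits. Verifying each step:
  pool = (3, 1, 0, 1)
  run task-5 (needs (1, 0, 0, 0), free (3, 1, 0, 1)); after release of (2, 2, 2, 0) the pool is (5, 3, 2, 1)
  run task-0 (needs (3, 1, 1, 0), free (5, 3, 2, 1)); after release of (0, 1, 0, 1) the pool is (5, 4, 2, 2)
  run task-4 (needs (2, 0, 1, 2), free (5, 4, 2, 2)); after release of (3, 1, 1, 0) the pool is (8, 5, 3, 2)
  task-8 still needs (4, 2, 1, 3) but only (8, 5, 3, 2) is free — short on R4
  task-1 still needs (4, 0, 1, 3) but only (8, 5, 3, 2) is free — short on R4
  task-2 still needs (3, 2, 1, 3) but only (8, 5, 3, 2) is free — short on R4
Never able to finish: task-8, task-1 and task-2.


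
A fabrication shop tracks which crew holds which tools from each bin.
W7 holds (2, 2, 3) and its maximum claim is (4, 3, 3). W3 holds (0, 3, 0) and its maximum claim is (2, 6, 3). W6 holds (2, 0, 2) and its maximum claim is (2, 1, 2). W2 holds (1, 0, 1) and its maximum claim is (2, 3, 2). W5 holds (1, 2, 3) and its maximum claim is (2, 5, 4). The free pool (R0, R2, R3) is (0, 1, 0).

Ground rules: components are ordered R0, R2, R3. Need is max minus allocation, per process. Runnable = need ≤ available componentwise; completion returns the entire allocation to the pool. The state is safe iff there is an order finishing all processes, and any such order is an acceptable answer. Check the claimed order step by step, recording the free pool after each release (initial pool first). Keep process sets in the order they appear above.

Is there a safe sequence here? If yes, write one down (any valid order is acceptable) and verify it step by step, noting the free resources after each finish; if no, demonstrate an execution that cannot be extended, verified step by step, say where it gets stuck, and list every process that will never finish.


SAFE, for example via the order W6, W7, W3, W5, W2.
Key observation: the order's first zero-slack moment is W6 ((0, 1, 0) needed, (0, 1, 0) free — a requested resource with nothing to spare).
Check, step by step:
  pool = (0, 1, 0)
  W6 needs (0, 1, 0) <= (0, 1, 0) -> finishes; pool += (2, 0, 2) = (2, 1, 2)
  W7 needs (2, 1, 0) <= (2, 1, 2) -> finishes; pool += (2, 2, 3) = (4, 3, 5)
  W3 needs (2, 3, 3) <= (4, 3, 5) -> finishes; pool += (0, 3, 0) = (4, 6, 5)
  W5 needs (1, 3, 1) <= (4, 6, 5) -> finishes; pool += (1, 2, 3) = (5, 8, 8)
  W2 needs (1, 3, 1) <= (5, 8, 8) -> finishes; pool += (1, 0, 1) = (6, 8, 9)


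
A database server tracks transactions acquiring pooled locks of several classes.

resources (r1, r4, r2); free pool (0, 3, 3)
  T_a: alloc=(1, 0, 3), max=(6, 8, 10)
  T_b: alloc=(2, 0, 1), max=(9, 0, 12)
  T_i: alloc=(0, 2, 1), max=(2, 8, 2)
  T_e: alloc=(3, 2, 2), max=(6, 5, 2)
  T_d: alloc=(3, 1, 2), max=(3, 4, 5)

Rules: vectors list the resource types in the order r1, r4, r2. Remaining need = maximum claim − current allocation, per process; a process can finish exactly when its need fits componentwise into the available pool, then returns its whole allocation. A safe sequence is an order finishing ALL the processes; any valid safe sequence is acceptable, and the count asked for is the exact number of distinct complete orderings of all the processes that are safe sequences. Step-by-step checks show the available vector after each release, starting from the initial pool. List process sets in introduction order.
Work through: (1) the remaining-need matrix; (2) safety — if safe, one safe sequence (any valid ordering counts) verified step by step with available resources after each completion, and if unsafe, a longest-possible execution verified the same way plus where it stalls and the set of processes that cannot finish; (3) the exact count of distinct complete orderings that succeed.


(1) Need matrix, components ordered r1, r4, r2:
  T_a: (5, 8, 7)
  T_b: (7, 0, 11)
  T_i: (2, 6, 1)
  T_e: (3, 3, 0)
  T_d: (0, 3, 3)
(2) SAFE. One safe sequence: T_d, T_e, T_i, T_a, T_b.
Key observation: at T_d the run first touches a limit — (0, 3, 3) against (0, 3, 3), exact on a resource it actually requests.
Verifying each step:
  pool = (0, 3, 3)
  T_d needs (0, 3, 3) <= (0, 3, 3) -> finishes; pool += (3, 1, 2) = (3, 4, 5)
  T_e needs (3, 3, 0) <= (3, 4, 5) -> finishes; pool += (3, 2, 2) = (6, 6, 7)
  T_i needs (2, 6, 1) <= (6, 6, 7) -> finishes; pool += (0, 2, 1) = (6, 8, 8)
  T_a needs (5, 8, 7) <= (6, 8, 8) -> finishes; pool += (1, 0, 3) = (7, 8, 11)
  T_b needs (7, 0, 11) <= (7, 8, 11) -> finishes; pool += (2, 0, 1) = (9, 8, 12)
(3) The exact count: 1 of the possible complete orderings is a safe sequence.
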